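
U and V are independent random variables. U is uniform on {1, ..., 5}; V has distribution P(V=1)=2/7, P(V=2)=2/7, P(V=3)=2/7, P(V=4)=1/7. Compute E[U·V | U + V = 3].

2

P(U + V = 3) = 4/35.
Summing UV·P(x,y) over outcomes with U + V = 3 gives 8/35.
E[U·V | U + V = 3] = (8/35) / (4/35) = 2.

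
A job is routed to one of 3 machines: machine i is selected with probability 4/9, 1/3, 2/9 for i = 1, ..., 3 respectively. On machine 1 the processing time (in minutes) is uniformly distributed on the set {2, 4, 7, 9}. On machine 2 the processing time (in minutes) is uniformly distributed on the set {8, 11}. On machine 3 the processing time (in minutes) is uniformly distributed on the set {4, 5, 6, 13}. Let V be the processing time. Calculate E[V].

43/6

E[V | machine 1] = (2+4+7+9)/4 = 11/2.
E[V | machine 2] = (8+11)/2 = 19/2.
E[V | machine 3] = (4+5+6+13)/4 = 7.
By the law of total expectation,
E[V] = (4/9)·(11/2) + (1/3)·(19/2) + (2/9)·(7) = 43/6.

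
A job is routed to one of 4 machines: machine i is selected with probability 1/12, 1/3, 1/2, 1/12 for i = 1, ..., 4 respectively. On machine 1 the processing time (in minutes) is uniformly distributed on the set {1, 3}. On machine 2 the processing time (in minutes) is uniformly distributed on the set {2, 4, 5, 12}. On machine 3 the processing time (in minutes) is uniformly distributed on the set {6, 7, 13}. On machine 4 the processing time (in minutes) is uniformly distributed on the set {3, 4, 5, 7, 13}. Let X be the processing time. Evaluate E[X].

E[X | machine 1] = (1+3)/2 = 2.
E[X | machine 2] = (2+4+5+12)/4 = 23/4.
E[X | machine 3] = (6+7+13)/3 = 26/3.
E[X | machine 4] = (3+4+5+7+13)/5 = 32/5.
By the law of total expectation,
E[X] = (1/12)·(2) + (1/3)·(23/4) + (1/2)·(26/3) + (1/12)·(32/5) = 139/20.

139/20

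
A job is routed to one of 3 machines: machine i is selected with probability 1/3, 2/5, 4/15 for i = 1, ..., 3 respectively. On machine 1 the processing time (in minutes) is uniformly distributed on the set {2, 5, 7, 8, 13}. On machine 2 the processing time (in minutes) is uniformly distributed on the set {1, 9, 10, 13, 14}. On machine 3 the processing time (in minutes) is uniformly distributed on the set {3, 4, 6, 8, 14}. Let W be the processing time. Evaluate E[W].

199/25

E[W | machine 1] = (2+5+7+8+13)/5 = 7.
E[W | machine 2] = (1+9+10+13+14)/5 = 47/5.
E[W | machine 3] = (3+4+6+8+14)/5 = 7.
By the law of total expectation,
E[W] = (1/3)·(7) + (2/5)·(47/5) + (4/15)·(7) = 199/25.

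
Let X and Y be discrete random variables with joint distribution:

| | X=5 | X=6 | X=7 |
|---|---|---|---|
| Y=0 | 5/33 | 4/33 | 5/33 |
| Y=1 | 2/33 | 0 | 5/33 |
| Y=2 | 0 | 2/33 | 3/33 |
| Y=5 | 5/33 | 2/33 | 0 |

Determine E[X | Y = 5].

37/7

P(Y = 5) = 7/33.
Summing X·P(X=x,Y=y) over the conditioning event gives 37/33.
E[X | Y = 5] = (37/33) / (7/33) = 37/7.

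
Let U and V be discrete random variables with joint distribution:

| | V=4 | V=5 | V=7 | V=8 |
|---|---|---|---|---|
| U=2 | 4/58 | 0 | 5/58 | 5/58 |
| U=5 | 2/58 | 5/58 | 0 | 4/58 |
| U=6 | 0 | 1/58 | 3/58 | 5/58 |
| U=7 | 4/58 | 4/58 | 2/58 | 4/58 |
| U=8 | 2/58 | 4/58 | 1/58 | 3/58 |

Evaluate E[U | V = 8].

16/3

P(V = 8) = 21/58.
Σ U·P over the event = 2·(5/58) + 5·(4/58) + 6·(5/58) + 7·(4/58) + 8·(3/58) = 56/29.
E[U | V = 8] = (56/29) / (21/58) = 16/3.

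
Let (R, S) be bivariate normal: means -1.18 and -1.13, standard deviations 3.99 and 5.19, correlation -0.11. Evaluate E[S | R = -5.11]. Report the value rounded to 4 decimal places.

-0.5677

For a bivariate normal, E[S | R=x] = μ_S + ρ·(σ_S/σ_R)·(x − μ_R).
E[S | R=-5.11] = -1.13 + (-0.11)·(5.19/3.99)·(-5.11 − (-1.18)) = -1.13 + (-0.14308)·(-3.93) = -0.5677.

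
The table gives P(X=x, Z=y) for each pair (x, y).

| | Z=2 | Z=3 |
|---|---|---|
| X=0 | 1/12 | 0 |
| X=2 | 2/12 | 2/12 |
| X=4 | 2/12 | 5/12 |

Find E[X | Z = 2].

P(Z = 2) = 5/12.
Σ X·P over the event = 0·(1/12) + 2·(2/12) + 4·(2/12) = 1.
E[X | Z = 2] = (1) / (5/12) = 12/5.

12/5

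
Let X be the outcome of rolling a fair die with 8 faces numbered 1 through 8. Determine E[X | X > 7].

Given X > 7, X is equally likely to be any of {8}.
E[X | X > 7] = (8) / 1 = 8.

8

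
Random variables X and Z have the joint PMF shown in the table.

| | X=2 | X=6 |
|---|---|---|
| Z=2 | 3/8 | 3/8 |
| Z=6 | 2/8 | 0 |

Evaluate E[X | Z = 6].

P(Z = 6) = 1/4.
Summing X·P(X=x,Z=y) over the conditioning event gives 1/2.
E[X | Z = 6] = (1/2) / (1/4) = 2.

2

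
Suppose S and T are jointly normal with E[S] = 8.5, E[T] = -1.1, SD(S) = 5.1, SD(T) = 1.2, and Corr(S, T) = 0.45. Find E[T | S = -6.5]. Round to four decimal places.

For a bivariate normal, E[T | S=x] = μ_T + ρ·(σ_T/σ_S)·(x − μ_S).
E[T | S=-6.5] = -1.1 + (0.45)·(1.2/5.1)·(-6.5 − (8.5)) = -1.1 + (0.10588)·(-15) = -2.6882.

-2.6882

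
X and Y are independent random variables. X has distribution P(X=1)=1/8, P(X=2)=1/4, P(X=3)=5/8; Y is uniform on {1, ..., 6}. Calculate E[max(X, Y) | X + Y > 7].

P(X + Y > 7) = 1/4.
Summing max(X,Y)·P(x,y) over outcomes with X + Y > 7 gives 67/48.
E[max(X, Y) | X + Y > 7] = (67/48) / (1/4) = 67/12.

67/12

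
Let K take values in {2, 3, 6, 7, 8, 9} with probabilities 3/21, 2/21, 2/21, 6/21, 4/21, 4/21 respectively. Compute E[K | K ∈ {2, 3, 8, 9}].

P(K ∈ {2, 3, 8, 9}) = 13/21.
Σ over the event: 2·1/7 + 3·2/21 + 8·4/21 + 9·4/21 = 80/21.
E[K | K ∈ {2, 3, 8, 9}] = (80/21) / (13/21) = 80/13.

80/13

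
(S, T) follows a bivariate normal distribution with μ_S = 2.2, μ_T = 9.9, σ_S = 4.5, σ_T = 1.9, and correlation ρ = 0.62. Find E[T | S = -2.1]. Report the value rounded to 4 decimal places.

8.7744

For a bivariate normal, E[T | S=x] = μ_T + ρ·(σ_T/σ_S)·(x − μ_S).
E[T | S=-2.1] = 9.9 + (0.62)·(1.9/4.5)·(-2.1 − (2.2)) = 9.9 + (0.261778)·(-4.3) = 8.7744.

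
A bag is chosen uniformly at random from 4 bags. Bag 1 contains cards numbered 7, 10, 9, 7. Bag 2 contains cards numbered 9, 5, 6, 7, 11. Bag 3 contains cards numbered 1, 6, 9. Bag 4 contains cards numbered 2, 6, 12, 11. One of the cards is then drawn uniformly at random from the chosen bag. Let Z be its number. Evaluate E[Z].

E[Z | bag 1] = (7+10+9+7)/4 = 33/4.
E[Z | bag 2] = (9+5+6+7+11)/5 = 38/5.
E[Z | bag 3] = (1+6+9)/3 = 16/3.
E[Z | bag 4] = (2+6+12+11)/4 = 31/4.
E[Z] = (1/4)·(33/4) + (1/4)·(38/5) + (1/4)·(16/3) + (1/4)·(31/4) = 217/30.

217/30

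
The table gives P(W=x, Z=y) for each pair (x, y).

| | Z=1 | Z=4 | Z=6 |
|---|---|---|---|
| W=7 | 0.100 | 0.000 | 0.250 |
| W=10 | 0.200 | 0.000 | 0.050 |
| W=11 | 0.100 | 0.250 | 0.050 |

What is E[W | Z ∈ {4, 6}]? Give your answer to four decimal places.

9.2500

P(Z ∈ {4, 6}) = 0.600.
Σ W·P over the event = 7·(0.250) + 10·(0.050) + 11·(0.250) + 11·(0.050) = 5.550.
E[W | Z ∈ {4, 6}] = (5.550) / (0.600) = 9.2500.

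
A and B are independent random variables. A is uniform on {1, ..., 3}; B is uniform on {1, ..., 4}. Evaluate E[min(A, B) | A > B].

Outcomes with A > B: (2,1), (3,1), (3,2), each with probability 1/12.
E[min(A, B) | A > B] = (1 + 1 + 2) / 3 = 4/3.

4/3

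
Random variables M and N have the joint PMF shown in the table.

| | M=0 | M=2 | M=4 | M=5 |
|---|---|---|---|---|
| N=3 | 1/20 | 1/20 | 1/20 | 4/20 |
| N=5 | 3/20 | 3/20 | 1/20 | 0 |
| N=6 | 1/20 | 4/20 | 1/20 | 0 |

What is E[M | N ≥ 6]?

2

P(N ≥ 6) = 3/10.
Σ M·P over the event = 0·(1/20) + 2·(4/20) + 4·(1/20) = 3/5.
E[M | N ≥ 6] = (3/5) / (3/10) = 2.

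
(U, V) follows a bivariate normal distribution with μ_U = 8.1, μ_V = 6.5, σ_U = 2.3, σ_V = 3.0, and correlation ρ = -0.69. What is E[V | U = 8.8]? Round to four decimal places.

For a bivariate normal, E[V | U=x] = μ_V + ρ·(σ_V/σ_U)·(x − μ_U).
E[V | U=8.8] = 6.5 + (-0.69)·(3.0/2.3)·(8.8 − (8.1)) = 6.5 + (-0.9)·(0.7) = 5.8700.

5.8700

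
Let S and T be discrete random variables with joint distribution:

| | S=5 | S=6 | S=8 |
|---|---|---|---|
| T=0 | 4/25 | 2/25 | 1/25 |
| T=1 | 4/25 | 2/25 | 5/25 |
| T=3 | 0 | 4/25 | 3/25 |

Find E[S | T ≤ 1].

56/9

P(T ≤ 1) = 18/25.
Σ S·P over the event = 5·(4/25) + 5·(4/25) + 6·(2/25) + 6·(2/25) + 8·(1/25) + 8·(5/25) = 112/25.
E[S | T ≤ 1] = (112/25) / (18/25) = 56/9.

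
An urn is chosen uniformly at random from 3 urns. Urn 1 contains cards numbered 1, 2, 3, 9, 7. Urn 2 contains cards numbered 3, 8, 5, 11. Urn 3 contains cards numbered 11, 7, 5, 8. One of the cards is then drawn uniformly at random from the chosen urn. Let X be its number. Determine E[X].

63/10

E[X | urn 1] = (1+2+3+9+7)/5 = 22/5.
E[X | urn 2] = (3+8+5+11)/4 = 27/4.
E[X | urn 3] = (11+7+5+8)/4 = 31/4.
By the law of total expectation,
E[X] = (1/3)·(22/5) + (1/3)·(27/4) + (1/3)·(31/4) = 63/10.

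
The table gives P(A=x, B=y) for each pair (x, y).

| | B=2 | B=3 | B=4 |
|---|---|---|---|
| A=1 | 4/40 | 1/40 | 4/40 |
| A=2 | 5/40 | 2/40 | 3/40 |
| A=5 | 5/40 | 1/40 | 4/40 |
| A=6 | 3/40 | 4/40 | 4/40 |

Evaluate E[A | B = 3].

17/4

P(B = 3) = 1/5.
Σ A·P over the event = 1·(1/40) + 2·(2/40) + 5·(1/40) + 6·(4/40) = 17/20.
E[A | B = 3] = (17/20) / (1/5) = 17/4.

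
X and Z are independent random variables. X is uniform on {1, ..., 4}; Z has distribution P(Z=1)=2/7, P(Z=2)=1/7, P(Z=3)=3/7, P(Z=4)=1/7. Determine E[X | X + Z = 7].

P(X + Z = 7) = 1/7.
Summing X·P(x,y) over outcomes with X + Z = 7 gives 15/28.
E[X | X + Z = 7] = (15/28) / (1/7) = 15/4.

15/4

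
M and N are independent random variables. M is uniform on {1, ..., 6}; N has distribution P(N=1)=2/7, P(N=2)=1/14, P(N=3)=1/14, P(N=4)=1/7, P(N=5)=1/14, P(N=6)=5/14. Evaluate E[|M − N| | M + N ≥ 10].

20/19

P(M + N ≥ 10) = 19/84.
Summing |M−N|·P(x,y) over outcomes with M + N ≥ 10 gives 5/21.
E[|M − N| | M + N ≥ 10] = (5/21) / (19/84) = 20/19.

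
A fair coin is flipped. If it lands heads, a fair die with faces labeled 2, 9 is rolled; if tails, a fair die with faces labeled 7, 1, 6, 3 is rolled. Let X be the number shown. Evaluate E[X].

E[X | heads] = (2+9)/2 = 11/2.
E[X | tails] = (7+1+6+3)/4 = 17/4.
E[X] = (1/2)·(11/2) + (1/2)·(17/4) = 39/8.

39/8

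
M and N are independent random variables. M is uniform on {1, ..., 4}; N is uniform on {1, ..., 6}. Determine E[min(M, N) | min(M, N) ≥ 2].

41/15

P(min(M, N) ≥ 2) = 5/8.
Summing min(M,N)·P(x,y) over outcomes with min(M, N) ≥ 2 gives 41/24.
E[min(M, N) | min(M, N) ≥ 2] = (41/24) / (5/8) = 41/15.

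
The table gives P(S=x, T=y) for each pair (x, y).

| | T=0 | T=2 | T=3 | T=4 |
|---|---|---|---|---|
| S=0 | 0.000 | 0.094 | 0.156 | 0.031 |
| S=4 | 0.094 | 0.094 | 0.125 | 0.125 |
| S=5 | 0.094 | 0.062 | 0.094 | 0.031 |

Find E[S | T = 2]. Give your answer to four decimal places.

P(T = 2) = 0.250.
Σ S·P over the event = 0·(0.094) + 4·(0.094) + 5·(0.062) = 0.686.
E[S | T = 2] = (0.686) / (0.250) = 2.7440.

2.7440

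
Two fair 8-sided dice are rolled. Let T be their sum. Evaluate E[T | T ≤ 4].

P(T ≤ 4) = 3/32.
Σ over the event: 2·1/64 + 3·1/32 + 4·3/64 = 5/16.
E[T | T ≤ 4] = (5/16) / (3/32) = 10/3.

10/3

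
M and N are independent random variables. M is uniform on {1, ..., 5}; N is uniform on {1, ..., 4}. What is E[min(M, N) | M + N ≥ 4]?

P(M + N ≥ 4) = 17/20.
Summing min(M,N)·P(x,y) over outcomes with M + N ≥ 4 gives 37/20.
E[min(M, N) | M + N ≥ 4] = (37/20) / (17/20) = 37/17.

37/17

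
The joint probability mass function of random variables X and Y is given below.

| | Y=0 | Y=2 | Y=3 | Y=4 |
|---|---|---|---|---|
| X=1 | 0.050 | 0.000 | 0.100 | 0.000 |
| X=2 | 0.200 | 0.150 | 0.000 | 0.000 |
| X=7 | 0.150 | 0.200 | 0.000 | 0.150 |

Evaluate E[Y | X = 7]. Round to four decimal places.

2.0000

P(X = 7) = 0.500.
Σ Y·P over the event = 0·(0.150) + 2·(0.200) + 4·(0.150) = 1.000.
E[Y | X = 7] = (1.000) / (0.500) = 2.0000.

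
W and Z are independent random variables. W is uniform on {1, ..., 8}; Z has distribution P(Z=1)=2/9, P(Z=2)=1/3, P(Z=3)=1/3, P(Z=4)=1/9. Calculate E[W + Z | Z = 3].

15/2

P(Z = 3) = 1/3.
Summing (W+Z)·P(x,y) over outcomes with Z = 3 gives 5/2.
E[W + Z | Z = 3] = (5/2) / (1/3) = 15/2.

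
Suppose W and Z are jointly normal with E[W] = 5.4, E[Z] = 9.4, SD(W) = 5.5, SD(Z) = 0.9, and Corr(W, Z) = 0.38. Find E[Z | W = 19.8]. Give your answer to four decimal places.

10.2954

E[Z | W=x] = μ_Z + ρ(σ_Z/σ_W)(x − μ_W) for jointly normal variables.
E[Z | W=19.8] = 9.4 + (0.38)·(0.9/5.5)·(19.8 − (5.4)) = 9.4 + (0.062182)·(14.4) = 10.2954.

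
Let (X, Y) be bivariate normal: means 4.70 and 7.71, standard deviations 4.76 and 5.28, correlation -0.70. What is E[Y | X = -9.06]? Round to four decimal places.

18.3942

E[Y | X=x] = μ_Y + ρ(σ_Y/σ_X)(x − μ_X) for jointly normal variables.
E[Y | X=-9.06] = 7.71 + (-0.70)·(5.28/4.76)·(-9.06 − (4.70)) = 7.71 + (-0.77647)·(-13.76) = 18.3942.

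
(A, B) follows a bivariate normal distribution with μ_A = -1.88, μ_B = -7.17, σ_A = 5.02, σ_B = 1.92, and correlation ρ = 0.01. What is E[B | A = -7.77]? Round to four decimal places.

-7.1925

For a bivariate normal, E[B | A=x] = μ_B + ρ·(σ_B/σ_A)·(x − μ_A).
E[B | A=-7.77] = -7.17 + (0.01)·(1.92/5.02)·(-7.77 − (-1.88)) = -7.17 + (0.0038247)·(-5.89) = -7.1925.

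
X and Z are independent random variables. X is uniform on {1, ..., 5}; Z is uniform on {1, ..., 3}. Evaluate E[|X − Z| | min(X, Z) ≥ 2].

5/4

Outcomes with min(X, Z) ≥ 2: (2,2), (2,3), (3,2), (3,3), (4,2), (4,3), (5,2), (5,3), each with probability 1/15.
E[|X − Z| | min(X, Z) ≥ 2] = (0 + 1 + 1 + 0 + 2 + 1 + 3 + 2) / 8 = 5/4.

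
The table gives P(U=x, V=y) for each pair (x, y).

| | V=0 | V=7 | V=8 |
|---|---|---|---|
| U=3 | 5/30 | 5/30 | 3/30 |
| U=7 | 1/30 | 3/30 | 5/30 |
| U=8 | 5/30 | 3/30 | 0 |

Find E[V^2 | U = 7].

467/9

P(U = 7) = 3/10.
Σ V^2·P over the event = 0·(1/30) + 49·(3/30) + 64·(5/30) = 467/30.
E[V^2 | U = 7] = (467/30) / (3/10) = 467/9.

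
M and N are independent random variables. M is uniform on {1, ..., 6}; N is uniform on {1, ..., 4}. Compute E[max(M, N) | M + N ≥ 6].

P(M + N ≥ 6) = 7/12.
Summing max(M,N)·P(x,y) over outcomes with M + N ≥ 6 gives 67/24.
E[max(M, N) | M + N ≥ 6] = (67/24) / (7/12) = 67/14.

67/14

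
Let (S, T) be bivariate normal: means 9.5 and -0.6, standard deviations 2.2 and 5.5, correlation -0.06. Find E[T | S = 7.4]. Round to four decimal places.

For a bivariate normal, E[T | S=x] = μ_T + ρ·(σ_T/σ_S)·(x − μ_S).
E[T | S=7.4] = -0.6 + (-0.06)·(5.5/2.2)·(7.4 − (9.5)) = -0.6 + (-0.15)·(-2.1) = -0.2850.

-0.2850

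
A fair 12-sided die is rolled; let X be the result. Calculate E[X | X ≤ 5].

Given X ≤ 5, X is equally likely to be any of {1, 2, 3, 4, 5}.
E[X | X ≤ 5] = (1 + 2 + 3 + 4 + 5) / 5 = 3.

3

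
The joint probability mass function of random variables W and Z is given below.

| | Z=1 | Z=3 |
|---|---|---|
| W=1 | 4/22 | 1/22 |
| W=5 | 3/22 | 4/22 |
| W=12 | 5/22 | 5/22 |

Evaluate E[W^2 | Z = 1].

799/12

P(Z = 1) = 6/11.
Σ W^2·P over the event = 1·(4/22) + 25·(3/22) + 144·(5/22) = 799/22.
E[W^2 | Z = 1] = (799/22) / (6/11) = 799/12.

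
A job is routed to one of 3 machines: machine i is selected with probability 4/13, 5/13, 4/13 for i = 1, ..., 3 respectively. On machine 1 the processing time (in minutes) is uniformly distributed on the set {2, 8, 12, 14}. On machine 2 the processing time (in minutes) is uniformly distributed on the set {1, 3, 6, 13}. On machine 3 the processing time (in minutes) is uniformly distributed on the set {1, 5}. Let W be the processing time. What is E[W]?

E[W | machine 1] = (2+8+12+14)/4 = 9.
E[W | machine 2] = (1+3+6+13)/4 = 23/4.
E[W | machine 3] = (1+5)/2 = 3.
By the law of total expectation,
E[W] = (4/13)·(9) + (5/13)·(23/4) + (4/13)·(3) = 307/52.

307/52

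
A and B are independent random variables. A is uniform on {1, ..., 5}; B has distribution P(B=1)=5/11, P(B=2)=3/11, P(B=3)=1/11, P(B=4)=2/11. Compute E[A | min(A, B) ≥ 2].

P(min(A, B) ≥ 2) = 24/55.
Summing A·P(x,y) over outcomes with min(A, B) ≥ 2 gives 84/55.
E[A | min(A, B) ≥ 2] = (84/55) / (24/55) = 7/2.

7/2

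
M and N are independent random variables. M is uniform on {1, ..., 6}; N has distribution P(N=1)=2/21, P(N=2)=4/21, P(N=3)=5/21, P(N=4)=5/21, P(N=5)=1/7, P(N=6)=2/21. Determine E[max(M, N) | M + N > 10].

P(M + N > 10) = 1/18.
Summing max(M,N)·P(x,y) over outcomes with M + N > 10 gives 1/3.
E[max(M, N) | M + N > 10] = (1/3) / (1/18) = 6.

6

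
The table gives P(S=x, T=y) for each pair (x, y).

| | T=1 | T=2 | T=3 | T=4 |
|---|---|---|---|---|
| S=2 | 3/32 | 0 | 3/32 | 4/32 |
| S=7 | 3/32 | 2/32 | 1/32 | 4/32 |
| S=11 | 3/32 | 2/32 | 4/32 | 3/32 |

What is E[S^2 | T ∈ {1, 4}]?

1097/20

P(T ∈ {1, 4}) = 5/8.
Σ S^2·P over the event = 4·(3/32) + 4·(4/32) + 49·(3/32) + 49·(4/32) + 121·(3/32) + 121·(3/32) = 1097/32.
E[S^2 | T ∈ {1, 4}] = (1097/32) / (5/8) = 1097/20.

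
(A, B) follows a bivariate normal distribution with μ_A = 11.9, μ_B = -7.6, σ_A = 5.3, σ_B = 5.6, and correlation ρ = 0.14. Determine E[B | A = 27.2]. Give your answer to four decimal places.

The regression of B on A has slope ρ·σ_B/σ_A and passes through (μ_A, μ_B).
E[B | A=27.2] = -7.6 + (0.14)·(5.6/5.3)·(27.2 − (11.9)) = -7.6 + (0.14792)·(15.3) = -5.3368.

-5.3368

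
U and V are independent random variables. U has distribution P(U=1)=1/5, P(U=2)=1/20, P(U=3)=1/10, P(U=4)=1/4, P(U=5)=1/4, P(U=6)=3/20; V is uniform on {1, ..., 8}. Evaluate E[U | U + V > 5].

P(U + V > 5) = 33/40.
Summing U·P(x,y) over outcomes with U + V > 5 gives 273/80.
E[U | U + V > 5] = (273/80) / (33/40) = 91/22.

91/22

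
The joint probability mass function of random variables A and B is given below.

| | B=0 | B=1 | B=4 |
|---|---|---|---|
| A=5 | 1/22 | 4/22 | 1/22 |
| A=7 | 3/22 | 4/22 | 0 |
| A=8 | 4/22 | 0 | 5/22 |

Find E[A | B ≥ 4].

P(B ≥ 4) = 3/11.
Summing A·P(A=x,B=y) over the conditioning event gives 45/22.
E[A | B ≥ 4] = (45/22) / (3/11) = 15/2.

15/2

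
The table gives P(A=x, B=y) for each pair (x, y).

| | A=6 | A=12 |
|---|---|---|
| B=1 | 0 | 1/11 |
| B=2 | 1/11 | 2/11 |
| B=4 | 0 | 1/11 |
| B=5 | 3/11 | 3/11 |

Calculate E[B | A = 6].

P(A = 6) = 4/11.
Σ B·P over the event = 2·(1/11) + 5·(3/11) = 17/11.
E[B | A = 6] = (17/11) / (4/11) = 17/4.

17/4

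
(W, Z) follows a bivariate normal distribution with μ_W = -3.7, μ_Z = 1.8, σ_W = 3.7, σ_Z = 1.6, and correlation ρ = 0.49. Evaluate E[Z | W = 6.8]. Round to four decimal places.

The regression of Z on W has slope ρ·σ_Z/σ_W and passes through (μ_W, μ_Z).
E[Z | W=6.8] = 1.8 + (0.49)·(1.6/3.7)·(6.8 − (-3.7)) = 1.8 + (0.211892)·(10.5) = 4.0249.

4.0249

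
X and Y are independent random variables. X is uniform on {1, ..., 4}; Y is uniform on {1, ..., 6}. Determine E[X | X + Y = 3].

3/2

Outcomes with X + Y = 3: (1,2), (2,1), each with probability 1/24.
E[X | X + Y = 3] = (1 + 2) / 2 = 3/2.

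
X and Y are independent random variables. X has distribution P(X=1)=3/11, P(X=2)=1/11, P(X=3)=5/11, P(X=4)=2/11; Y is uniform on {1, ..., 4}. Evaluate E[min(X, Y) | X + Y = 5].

P(X + Y = 5) = 1/4.
Summing min(X,Y)·P(x,y) over outcomes with X + Y = 5 gives 17/44.
E[min(X, Y) | X + Y = 5] = (17/44) / (1/4) = 17/11.

17/11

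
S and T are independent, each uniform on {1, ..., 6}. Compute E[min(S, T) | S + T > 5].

P(S + T > 5) = 13/18.
Summing min(S,T)·P(x,y) over outcomes with S + T > 5 gives 13/6.
E[min(S, T) | S + T > 5] = (13/6) / (13/18) = 3.

3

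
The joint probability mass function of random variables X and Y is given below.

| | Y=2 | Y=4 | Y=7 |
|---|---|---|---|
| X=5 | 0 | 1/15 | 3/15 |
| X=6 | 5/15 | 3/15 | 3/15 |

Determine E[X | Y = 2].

P(Y = 2) = 1/3.
Σ X·P over the event = 6·(5/15) = 2.
E[X | Y = 2] = (2) / (1/3) = 6.

6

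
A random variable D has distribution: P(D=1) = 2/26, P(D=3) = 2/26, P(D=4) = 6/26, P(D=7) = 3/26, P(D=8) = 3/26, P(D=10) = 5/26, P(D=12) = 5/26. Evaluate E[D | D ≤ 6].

16/5

P(D ≤ 6) = 5/13.
Σ over the event: 1·1/13 + 3·1/13 + 4·3/13 = 16/13.
E[D | D ≤ 6] = (16/13) / (5/13) = 16/5.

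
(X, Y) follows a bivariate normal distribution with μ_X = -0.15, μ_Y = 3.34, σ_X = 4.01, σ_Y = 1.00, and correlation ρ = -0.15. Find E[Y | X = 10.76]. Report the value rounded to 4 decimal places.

For a bivariate normal, E[Y | X=x] = μ_Y + ρ·(σ_Y/σ_X)·(x − μ_X).
E[Y | X=10.76] = 3.34 + (-0.15)·(1.00/4.01)·(10.76 − (-0.15)) = 3.34 + (-0.037406)·(10.91) = 2.9319.

2.9319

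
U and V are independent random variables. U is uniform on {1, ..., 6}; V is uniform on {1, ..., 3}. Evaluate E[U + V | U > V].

P(U > V) = 2/3.
Summing (U+V)·P(x,y) over outcomes with U > V gives 25/6.
E[U + V | U > V] = (25/6) / (2/3) = 25/4.

25/4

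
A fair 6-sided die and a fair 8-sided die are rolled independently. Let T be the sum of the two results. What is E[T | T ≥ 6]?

172/19

P(T ≥ 6) = 19/24.
E[T | T ≥ 6] = (43/6) / (19/24) = 172/19.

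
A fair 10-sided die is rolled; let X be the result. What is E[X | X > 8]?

19/2

Given X > 8, X is equally likely to be any of {9, 10}.
E[X | X > 8] = (9 + 10) / 2 = 19/2.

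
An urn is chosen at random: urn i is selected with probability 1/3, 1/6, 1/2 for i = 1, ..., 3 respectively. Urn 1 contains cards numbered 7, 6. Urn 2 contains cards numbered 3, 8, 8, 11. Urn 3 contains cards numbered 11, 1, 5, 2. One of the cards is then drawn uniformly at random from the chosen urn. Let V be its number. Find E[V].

139/24

E[V | urn 1] = (7+6)/2 = 13/2.
E[V | urn 2] = (3+8+8+11)/4 = 15/2.
E[V | urn 3] = (11+1+5+2)/4 = 19/4.
By the law of total expectation,
E[V] = (1/3)·(13/2) + (1/6)·(15/2) + (1/2)·(19/4) = 139/24.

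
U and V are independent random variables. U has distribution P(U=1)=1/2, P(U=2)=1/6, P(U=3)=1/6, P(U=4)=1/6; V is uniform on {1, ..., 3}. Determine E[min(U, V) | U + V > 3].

P(U + V > 3) = 11/18.
Summing min(U,V)·P(x,y) over outcomes with U + V > 3 gives 19/18.
E[min(U, V) | U + V > 3] = (19/18) / (11/18) = 19/11.

19/11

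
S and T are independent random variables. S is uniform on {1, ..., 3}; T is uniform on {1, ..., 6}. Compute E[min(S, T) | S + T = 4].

4/3

Outcomes with S + T = 4: (1,3), (2,2), (3,1), each with probability 1/18.
E[min(S, T) | S + T = 4] = (1 + 2 + 1) / 3 = 4/3.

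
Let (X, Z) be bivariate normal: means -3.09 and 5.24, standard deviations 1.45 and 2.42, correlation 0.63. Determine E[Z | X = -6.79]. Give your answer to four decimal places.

The regression of Z on X has slope ρ·σ_Z/σ_X and passes through (μ_X, μ_Z).
E[Z | X=-6.79] = 5.24 + (0.63)·(2.42/1.45)·(-6.79 − (-3.09)) = 5.24 + (1.05145)·(-3.7) = 1.3496.

1.3496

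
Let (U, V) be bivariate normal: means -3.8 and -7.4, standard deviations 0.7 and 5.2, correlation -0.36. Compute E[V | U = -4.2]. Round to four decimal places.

The regression of V on U has slope ρ·σ_V/σ_U and passes through (μ_U, μ_V).
E[V | U=-4.2] = -7.4 + (-0.36)·(5.2/0.7)·(-4.2 − (-3.8)) = -7.4 + (-2.6743)·(-0.4) = -6.3303.

-6.3303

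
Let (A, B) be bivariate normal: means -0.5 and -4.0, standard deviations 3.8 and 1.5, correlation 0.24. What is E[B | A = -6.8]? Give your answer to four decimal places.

-4.5968

The regression of B on A has slope ρ·σ_B/σ_A and passes through (μ_A, μ_B).
E[B | A=-6.8] = -4.0 + (0.24)·(1.5/3.8)·(-6.8 − (-0.5)) = -4.0 + (0.094737)·(-6.3) = -4.5968.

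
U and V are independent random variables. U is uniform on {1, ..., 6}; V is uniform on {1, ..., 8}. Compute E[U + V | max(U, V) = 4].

P(max(U, V) = 4) = 7/48.
Summing (U+V)·P(x,y) over outcomes with max(U, V) = 4 gives 11/12.
E[U + V | max(U, V) = 4] = (11/12) / (7/48) = 44/7.

44/7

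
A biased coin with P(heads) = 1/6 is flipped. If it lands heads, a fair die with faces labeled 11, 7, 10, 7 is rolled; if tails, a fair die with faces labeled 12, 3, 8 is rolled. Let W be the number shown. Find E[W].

E[W | heads] = (11+7+10+7)/4 = 35/4.
E[W | tails] = (12+3+8)/3 = 23/3.
E[W] = (1/6)·(35/4) + (5/6)·(23/3) = 565/72.

565/72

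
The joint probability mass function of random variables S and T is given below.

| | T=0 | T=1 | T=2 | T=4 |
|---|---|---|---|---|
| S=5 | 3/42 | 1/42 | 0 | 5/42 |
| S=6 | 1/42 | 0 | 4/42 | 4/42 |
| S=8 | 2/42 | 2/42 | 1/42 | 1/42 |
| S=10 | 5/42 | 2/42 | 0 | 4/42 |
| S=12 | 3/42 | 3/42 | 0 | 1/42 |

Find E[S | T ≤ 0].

123/14

P(T ≤ 0) = 1/3.
Summing S·P(S=x,T=y) over the conditioning event gives 41/14.
E[S | T ≤ 0] = (41/14) / (1/3) = 123/14.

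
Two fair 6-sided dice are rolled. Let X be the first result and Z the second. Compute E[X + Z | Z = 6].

19/2

Outcomes with Z = 6: (1,6), (2,6), (3,6), (4,6), (5,6), (6,6), each with probability 1/36.
E[X + Z | Z = 6] = (7 + 8 + 9 + 10 + 11 + 12) / 6 = 19/2.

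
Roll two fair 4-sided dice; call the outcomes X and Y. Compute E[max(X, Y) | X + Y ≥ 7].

Outcomes with X + Y ≥ 7: (3,4), (4,3), (4,4), each with probability 1/16.
E[max(X, Y) | X + Y ≥ 7] = (4 + 4 + 4) / 3 = 4.

4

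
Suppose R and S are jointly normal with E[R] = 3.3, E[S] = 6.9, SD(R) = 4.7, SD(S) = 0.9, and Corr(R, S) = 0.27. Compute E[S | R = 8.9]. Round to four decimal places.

For a bivariate normal, E[S | R=x] = μ_S + ρ·(σ_S/σ_R)·(x − μ_R).
E[S | R=8.9] = 6.9 + (0.27)·(0.9/4.7)·(8.9 − (3.3)) = 6.9 + (0.051702)·(5.6) = 7.1895.

7.1895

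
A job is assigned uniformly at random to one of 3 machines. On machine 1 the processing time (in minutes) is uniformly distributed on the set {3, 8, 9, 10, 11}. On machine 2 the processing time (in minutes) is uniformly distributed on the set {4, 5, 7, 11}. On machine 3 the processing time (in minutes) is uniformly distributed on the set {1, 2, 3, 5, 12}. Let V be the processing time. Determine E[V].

391/60

E[V | machine 1] = (3+8+9+10+11)/5 = 41/5.
E[V | machine 2] = (4+5+7+11)/4 = 27/4.
E[V | machine 3] = (1+2+3+5+12)/5 = 23/5.
By the law of total expectation,
E[V] = (1/3)·(41/5) + (1/3)·(27/4) + (1/3)·(23/5) = 391/60.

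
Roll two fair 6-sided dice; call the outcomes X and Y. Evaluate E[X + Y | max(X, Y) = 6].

102/11

P(max(X, Y) = 6) = 11/36.
Summing (X+Y)·P(x,y) over outcomes with max(X, Y) = 6 gives 17/6.
E[X + Y | max(X, Y) = 6] = (17/6) / (11/36) = 102/11.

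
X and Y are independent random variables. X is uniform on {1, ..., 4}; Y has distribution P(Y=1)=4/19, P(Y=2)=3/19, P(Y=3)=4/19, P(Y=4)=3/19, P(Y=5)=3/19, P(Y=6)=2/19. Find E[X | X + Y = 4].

P(X + Y = 4) = 11/76.
Summing X·P(x,y) over outcomes with X + Y = 4 gives 11/38.
E[X | X + Y = 4] = (11/38) / (11/76) = 2.

2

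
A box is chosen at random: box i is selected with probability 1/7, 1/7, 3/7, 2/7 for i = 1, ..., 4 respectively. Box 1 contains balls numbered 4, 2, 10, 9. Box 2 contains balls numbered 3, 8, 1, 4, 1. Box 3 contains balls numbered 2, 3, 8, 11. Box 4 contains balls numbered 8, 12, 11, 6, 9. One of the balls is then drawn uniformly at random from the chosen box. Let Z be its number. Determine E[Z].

921/140

E[Z | box 1] = (4+2+10+9)/4 = 25/4.
E[Z | box 2] = (3+8+1+4+1)/5 = 17/5.
E[Z | box 3] = (2+3+8+11)/4 = 6.
E[Z | box 4] = (8+12+11+6+9)/5 = 46/5.
E[Z] = (1/7)·(25/4) + (1/7)·(17/5) + (3/7)·(6) + (2/7)·(46/5) = 921/140.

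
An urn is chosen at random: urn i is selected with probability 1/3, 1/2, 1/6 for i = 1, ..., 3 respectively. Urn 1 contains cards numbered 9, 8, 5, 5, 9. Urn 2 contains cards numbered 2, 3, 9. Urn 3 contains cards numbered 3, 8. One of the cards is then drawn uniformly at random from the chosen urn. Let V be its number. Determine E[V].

113/20

E[V | urn 1] = (9+8+5+5+9)/5 = 36/5.
E[V | urn 2] = (2+3+9)/3 = 14/3.
E[V | urn 3] = (3+8)/2 = 11/2.
E[V] = (1/3)·(36/5) + (1/2)·(14/3) + (1/6)·(11/2) = 113/20.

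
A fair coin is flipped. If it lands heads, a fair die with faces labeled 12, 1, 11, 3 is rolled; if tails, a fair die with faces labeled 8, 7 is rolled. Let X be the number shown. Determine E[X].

57/8

E[X | heads] = (12+1+11+3)/4 = 27/4.
E[X | tails] = (8+7)/2 = 15/2.
E[X] = (1/2)·(27/4) + (1/2)·(15/2) = 57/8.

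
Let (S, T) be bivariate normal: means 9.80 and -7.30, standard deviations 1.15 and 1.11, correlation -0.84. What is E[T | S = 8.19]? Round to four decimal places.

E[T | S=x] = μ_T + ρ(σ_T/σ_S)(x − μ_S) for jointly normal variables.
E[T | S=8.19] = -7.30 + (-0.84)·(1.11/1.15)·(8.19 − (9.80)) = -7.30 + (-0.81078)·(-1.61) = -5.9946.

-5.9946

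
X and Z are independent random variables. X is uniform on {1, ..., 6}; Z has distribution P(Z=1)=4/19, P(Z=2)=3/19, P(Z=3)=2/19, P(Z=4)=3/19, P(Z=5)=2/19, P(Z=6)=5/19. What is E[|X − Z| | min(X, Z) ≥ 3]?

P(min(X, Z) ≥ 3) = 8/19.
Summing |X−Z|·P(x,y) over outcomes with min(X, Z) ≥ 3 gives 31/57.
E[|X − Z| | min(X, Z) ≥ 3] = (31/57) / (8/19) = 31/24.

31/24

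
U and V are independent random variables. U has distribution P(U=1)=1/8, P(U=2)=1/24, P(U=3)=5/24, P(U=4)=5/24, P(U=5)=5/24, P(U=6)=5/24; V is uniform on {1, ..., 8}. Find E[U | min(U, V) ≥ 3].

9/2

P(min(U, V) ≥ 3) = 5/8.
Summing U·P(x,y) over outcomes with min(U, V) ≥ 3 gives 45/16.
E[U | min(U, V) ≥ 3] = (45/16) / (5/8) = 9/2.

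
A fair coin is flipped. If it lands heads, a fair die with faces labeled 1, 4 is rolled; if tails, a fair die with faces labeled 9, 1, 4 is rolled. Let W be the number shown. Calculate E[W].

E[W | heads] = (1+4)/2 = 5/2.
E[W | tails] = (9+1+4)/3 = 14/3.
By the law of total expectation,
E[W] = (1/2)·(5/2) + (1/2)·(14/3) = 43/12.

43/12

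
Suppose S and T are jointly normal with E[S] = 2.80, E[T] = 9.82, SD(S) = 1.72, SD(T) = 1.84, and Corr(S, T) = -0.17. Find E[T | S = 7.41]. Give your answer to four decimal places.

8.9816

The regression of T on S has slope ρ·σ_T/σ_S and passes through (μ_S, μ_T).
E[T | S=7.41] = 9.82 + (-0.17)·(1.84/1.72)·(7.41 − (2.80)) = 9.82 + (-0.18186)·(4.61) = 8.9816.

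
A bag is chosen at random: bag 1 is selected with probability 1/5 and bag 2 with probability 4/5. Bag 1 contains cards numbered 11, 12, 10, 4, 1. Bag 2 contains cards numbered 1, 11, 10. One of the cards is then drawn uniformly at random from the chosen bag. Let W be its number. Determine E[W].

554/75

E[W | bag 1] = (11+12+10+4+1)/5 = 38/5.
E[W | bag 2] = (1+11+10)/3 = 22/3.
By the law of total expectation,
E[W] = (1/5)·(38/5) + (4/5)·(22/3) = 554/75.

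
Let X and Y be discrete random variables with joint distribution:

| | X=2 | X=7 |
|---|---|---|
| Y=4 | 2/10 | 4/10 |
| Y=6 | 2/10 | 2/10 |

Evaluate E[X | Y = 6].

9/2

P(Y = 6) = 2/5.
Σ X·P over the event = 2·(2/10) + 7·(2/10) = 9/5.
E[X | Y = 6] = (9/5) / (2/5) = 9/2.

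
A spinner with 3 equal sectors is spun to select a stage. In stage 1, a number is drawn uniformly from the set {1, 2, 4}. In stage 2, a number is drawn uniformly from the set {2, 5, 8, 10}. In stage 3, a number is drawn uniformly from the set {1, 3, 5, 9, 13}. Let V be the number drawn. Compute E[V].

887/180

E[V | stage 1] = (1+2+4)/3 = 7/3.
E[V | stage 2] = (2+5+8+10)/4 = 25/4.
E[V | stage 3] = (1+3+5+9+13)/5 = 31/5.
E[V] = (1/3)·(7/3) + (1/3)·(25/4) + (1/3)·(31/5) = 887/180.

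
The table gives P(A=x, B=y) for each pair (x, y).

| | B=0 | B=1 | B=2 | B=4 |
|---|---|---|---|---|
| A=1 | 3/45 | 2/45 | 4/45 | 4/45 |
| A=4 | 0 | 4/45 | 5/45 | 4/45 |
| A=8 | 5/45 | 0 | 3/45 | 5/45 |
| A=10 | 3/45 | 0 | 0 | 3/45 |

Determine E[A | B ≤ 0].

73/11

P(B ≤ 0) = 11/45.
Σ A·P over the event = 1·(3/45) + 8·(5/45) + 10·(3/45) = 73/45.
E[A | B ≤ 0] = (73/45) / (11/45) = 73/11.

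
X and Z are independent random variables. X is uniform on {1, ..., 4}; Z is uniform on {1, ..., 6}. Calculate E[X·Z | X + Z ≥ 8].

35/2

Outcomes with X + Z ≥ 8: (2,6), (3,5), (3,6), (4,4), (4,5), (4,6), each with probability 1/24.
E[X·Z | X + Z ≥ 8] = (12 + 15 + 18 + 16 + 20 + 24) / 6 = 35/2.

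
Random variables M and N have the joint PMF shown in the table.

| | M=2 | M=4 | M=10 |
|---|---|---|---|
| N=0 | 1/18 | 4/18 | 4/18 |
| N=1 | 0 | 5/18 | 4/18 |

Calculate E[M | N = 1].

20/3

P(N = 1) = 1/2.
Summing M·P(M=x,N=y) over the conditioning event gives 10/3.
E[M | N = 1] = (10/3) / (1/2) = 20/3.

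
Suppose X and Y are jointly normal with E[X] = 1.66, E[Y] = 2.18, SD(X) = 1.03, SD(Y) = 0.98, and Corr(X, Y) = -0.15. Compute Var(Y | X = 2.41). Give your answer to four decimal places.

0.9388

Var(Y | X=x) = (1 − ρ²)·σ_Y².
Var(Y | X=2.41) = (0.98)²·(1 − (-0.15)²) = 0.9604·0.9775 = 0.9388.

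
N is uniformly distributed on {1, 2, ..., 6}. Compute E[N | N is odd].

3

Given N is odd, N is equally likely to be any of {1, 3, 5}.
E[N | N is odd] = (1 + 3 + 5) / 3 = 3.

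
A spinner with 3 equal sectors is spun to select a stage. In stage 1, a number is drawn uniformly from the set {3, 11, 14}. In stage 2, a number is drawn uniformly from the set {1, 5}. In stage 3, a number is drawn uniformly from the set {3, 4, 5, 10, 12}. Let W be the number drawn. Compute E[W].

287/45

E[W | stage 1] = (3+11+14)/3 = 28/3.
E[W | stage 2] = (1+5)/2 = 3.
E[W | stage 3] = (3+4+5+10+12)/5 = 34/5.
By the law of total expectation,
E[W] = (1/3)·(28/3) + (1/3)·(3) + (1/3)·(34/5) = 287/45.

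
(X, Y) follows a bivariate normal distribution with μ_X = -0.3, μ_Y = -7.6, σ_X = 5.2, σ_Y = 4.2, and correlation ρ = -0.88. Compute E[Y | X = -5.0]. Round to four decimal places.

-4.2594

For a bivariate normal, E[Y | X=x] = μ_Y + ρ·(σ_Y/σ_X)·(x − μ_X).
E[Y | X=-5.0] = -7.6 + (-0.88)·(4.2/5.2)·(-5.0 − (-0.3)) = -7.6 + (-0.71077)·(-4.7) = -4.2594.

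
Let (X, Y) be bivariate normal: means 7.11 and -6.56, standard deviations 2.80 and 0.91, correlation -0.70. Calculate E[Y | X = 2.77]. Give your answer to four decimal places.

For a bivariate normal, E[Y | X=x] = μ_Y + ρ·(σ_Y/σ_X)·(x − μ_X).
E[Y | X=2.77] = -6.56 + (-0.70)·(0.91/2.80)·(2.77 − (7.11)) = -6.56 + (-0.2275)·(-4.34) = -5.5727.

-5.5727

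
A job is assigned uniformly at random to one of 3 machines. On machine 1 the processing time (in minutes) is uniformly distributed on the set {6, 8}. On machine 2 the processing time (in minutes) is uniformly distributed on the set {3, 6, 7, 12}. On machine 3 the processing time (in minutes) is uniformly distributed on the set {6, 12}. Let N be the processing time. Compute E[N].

E[N | machine 1] = (6+8)/2 = 7.
E[N | machine 2] = (3+6+7+12)/4 = 7.
E[N | machine 3] = (6+12)/2 = 9.
By the law of total expectation,
E[N] = (1/3)·(7) + (1/3)·(7) + (1/3)·(9) = 23/3.

23/3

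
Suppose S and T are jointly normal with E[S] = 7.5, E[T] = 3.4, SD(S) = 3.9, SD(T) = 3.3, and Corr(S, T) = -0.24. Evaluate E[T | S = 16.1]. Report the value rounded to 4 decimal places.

The regression of T on S has slope ρ·σ_T/σ_S and passes through (μ_S, μ_T).
E[T | S=16.1] = 3.4 + (-0.24)·(3.3/3.9)·(16.1 − (7.5)) = 3.4 + (-0.20308)·(8.6) = 1.6535.

1.6535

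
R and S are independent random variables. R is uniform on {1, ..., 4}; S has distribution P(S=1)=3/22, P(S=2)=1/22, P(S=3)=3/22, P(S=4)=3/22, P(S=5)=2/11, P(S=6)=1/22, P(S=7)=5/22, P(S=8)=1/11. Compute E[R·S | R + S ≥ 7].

P(R + S ≥ 7) = 53/88.
Summing RS·P(x,y) over outcomes with R + S ≥ 7 gives 435/44.
E[R·S | R + S ≥ 7] = (435/44) / (53/88) = 870/53.

870/53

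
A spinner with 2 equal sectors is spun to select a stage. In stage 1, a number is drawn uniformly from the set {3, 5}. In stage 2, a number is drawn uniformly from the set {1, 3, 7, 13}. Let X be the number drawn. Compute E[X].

5

E[X | stage 1] = (3+5)/2 = 4.
E[X | stage 2] = (1+3+7+13)/4 = 6.
E[X] = (1/2)·(4) + (1/2)·(6) = 5.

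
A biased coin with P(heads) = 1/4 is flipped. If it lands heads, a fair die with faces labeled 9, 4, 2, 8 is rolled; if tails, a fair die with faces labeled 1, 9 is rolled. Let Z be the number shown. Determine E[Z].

E[Z | heads] = (9+4+2+8)/4 = 23/4.
E[Z | tails] = (1+9)/2 = 5.
E[Z] = (1/4)·(23/4) + (3/4)·(5) = 83/16.

83/16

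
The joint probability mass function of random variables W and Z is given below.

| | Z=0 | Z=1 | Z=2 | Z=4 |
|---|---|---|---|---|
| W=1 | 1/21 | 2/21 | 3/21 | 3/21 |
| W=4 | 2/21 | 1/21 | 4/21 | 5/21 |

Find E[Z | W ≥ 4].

29/12

P(W ≥ 4) = 4/7.
Σ Z·P over the event = 0·(2/21) + 1·(1/21) + 2·(4/21) + 4·(5/21) = 29/21.
E[Z | W ≥ 4] = (29/21) / (4/7) = 29/12.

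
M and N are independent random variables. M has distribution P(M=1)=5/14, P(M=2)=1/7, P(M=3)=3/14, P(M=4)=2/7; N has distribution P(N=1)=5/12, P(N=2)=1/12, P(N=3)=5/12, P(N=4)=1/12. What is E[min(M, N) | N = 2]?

23/14

P(N = 2) = 1/12.
Summing min(M,N)·P(x,y) over outcomes with N = 2 gives 23/168.
E[min(M, N) | N = 2] = (23/168) / (1/12) = 23/14.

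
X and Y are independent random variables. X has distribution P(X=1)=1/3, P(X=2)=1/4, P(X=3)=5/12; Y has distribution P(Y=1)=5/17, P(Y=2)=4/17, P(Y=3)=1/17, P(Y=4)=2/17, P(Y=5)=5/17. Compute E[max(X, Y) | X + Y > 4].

30/7

P(X + Y > 4) = 28/51.
Summing max(X,Y)·P(x,y) over outcomes with X + Y > 4 gives 40/17.
E[max(X, Y) | X + Y > 4] = (40/17) / (28/51) = 30/7.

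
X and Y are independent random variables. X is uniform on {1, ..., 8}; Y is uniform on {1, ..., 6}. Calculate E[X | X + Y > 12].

Outcomes with X + Y > 12: (7,6), (8,5), (8,6), each with probability 1/48.
E[X | X + Y > 12] = (7 + 8 + 8) / 3 = 23/3.

23/3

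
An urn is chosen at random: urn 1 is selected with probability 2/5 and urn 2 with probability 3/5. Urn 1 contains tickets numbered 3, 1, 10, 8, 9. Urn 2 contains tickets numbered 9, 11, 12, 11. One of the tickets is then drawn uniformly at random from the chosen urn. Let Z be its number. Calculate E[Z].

E[Z | urn 1] = (3+1+10+8+9)/5 = 31/5.
E[Z | urn 2] = (9+11+12+11)/4 = 43/4.
By the law of total expectation,
E[Z] = (2/5)·(31/5) + (3/5)·(43/4) = 893/100.

893/100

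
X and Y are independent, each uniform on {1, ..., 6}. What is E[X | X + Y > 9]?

Outcomes with X + Y > 9: (4,6), (5,5), (5,6), (6,4), (6,5), (6,6), each with probability 1/36.
E[X | X + Y > 9] = (4 + 5 + 5 + 6 + 6 + 6) / 6 = 16/3.

16/3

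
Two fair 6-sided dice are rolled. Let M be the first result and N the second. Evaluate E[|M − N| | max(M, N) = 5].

Outcomes with max(M, N) = 5: (1,5), (2,5), (3,5), (4,5), (5,1), (5,2), (5,3), (5,4), (5,5), each with probability 1/36.
E[|M − N| | max(M, N) = 5] = (4 + 3 + 2 + 1 + 4 + 3 + 2 + 1 + 0) / 9 = 20/9.

20/9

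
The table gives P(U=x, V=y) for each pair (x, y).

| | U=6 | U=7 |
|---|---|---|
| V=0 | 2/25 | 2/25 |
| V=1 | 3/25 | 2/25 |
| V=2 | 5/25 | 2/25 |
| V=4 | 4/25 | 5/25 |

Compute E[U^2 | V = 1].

P(V = 1) = 1/5.
Σ U^2·P over the event = 36·(3/25) + 49·(2/25) = 206/25.
E[U^2 | V = 1] = (206/25) / (1/5) = 206/5.

206/5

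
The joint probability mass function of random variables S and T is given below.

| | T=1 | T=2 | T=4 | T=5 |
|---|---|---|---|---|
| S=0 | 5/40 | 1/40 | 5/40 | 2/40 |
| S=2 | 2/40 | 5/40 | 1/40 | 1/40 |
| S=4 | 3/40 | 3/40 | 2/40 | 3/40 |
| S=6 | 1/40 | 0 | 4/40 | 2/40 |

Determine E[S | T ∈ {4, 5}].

P(T ∈ {4, 5}) = 1/2.
Σ S·P over the event = 0·(5/40) + 0·(2/40) + 2·(1/40) + 2·(1/40) + 4·(2/40) + 4·(3/40) + 6·(4/40) + 6·(2/40) = 3/2.
E[S | T ∈ {4, 5}] = (3/2) / (1/2) = 3.

3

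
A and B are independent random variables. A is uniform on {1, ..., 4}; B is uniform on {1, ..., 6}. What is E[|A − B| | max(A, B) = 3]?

P(max(A, B) = 3) = 5/24.
Summing |A−B|·P(x,y) over outcomes with max(A, B) = 3 gives 1/4.
E[|A − B| | max(A, B) = 3] = (1/4) / (5/24) = 6/5.

6/5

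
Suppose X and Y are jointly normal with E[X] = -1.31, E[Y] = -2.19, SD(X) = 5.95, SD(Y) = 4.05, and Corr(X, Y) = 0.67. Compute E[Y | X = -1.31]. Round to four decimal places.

-2.1900

For a bivariate normal, E[Y | X=x] = μ_Y + ρ·(σ_Y/σ_X)·(x − μ_X).
E[Y | X=-1.31] = -2.19 + (0.67)·(4.05/5.95)·(-1.31 − (-1.31)) = -2.19 + (0.45605)·(0) = -2.1900.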